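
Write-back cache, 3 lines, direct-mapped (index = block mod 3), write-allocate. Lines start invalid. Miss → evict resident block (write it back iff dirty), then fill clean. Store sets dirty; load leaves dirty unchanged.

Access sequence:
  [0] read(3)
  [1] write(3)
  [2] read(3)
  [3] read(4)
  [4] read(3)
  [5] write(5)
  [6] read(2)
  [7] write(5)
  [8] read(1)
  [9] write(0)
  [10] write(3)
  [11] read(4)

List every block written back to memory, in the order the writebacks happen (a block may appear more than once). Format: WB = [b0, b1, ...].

WB = [5, 3, 0]

  0 | R B3 → L0 miss [-]
  1 | W B3 → L0 hit [D]
  2 | R B3 → L0 hit [D]
  3 | R B4 → L1 miss [-]
  4 | R B3 → L0 hit [D]
  5 | W B5 → L2 miss [D]
  6 | R B2 → L2 miss wb→B5 [-]
  7 | W B5 → L2 miss [D]
  8 | R B1 → L1 miss [-]
  9 | W B0 → L0 miss wb→B3 [D]
  10 | W B3 → L0 miss wb→B0 [D]
  11 | R B4 → L1 miss [-]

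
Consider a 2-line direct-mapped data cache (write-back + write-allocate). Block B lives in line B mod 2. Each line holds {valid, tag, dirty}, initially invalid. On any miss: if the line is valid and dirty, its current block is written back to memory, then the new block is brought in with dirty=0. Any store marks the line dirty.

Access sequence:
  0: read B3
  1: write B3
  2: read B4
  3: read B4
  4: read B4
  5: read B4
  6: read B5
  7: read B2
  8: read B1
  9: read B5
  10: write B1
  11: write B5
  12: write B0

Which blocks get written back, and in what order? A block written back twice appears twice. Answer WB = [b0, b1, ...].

WB = [3, 1]

0: R B3 -> L1 miss  d=-]
1: W B3 -> L1 hit  d=D]
2: R B4 -> L0 miss  d=-]
3: R B4 -> L0 hit  d=-]
4: R B4 -> L0 hit  d=-]
5: R B4 -> L0 hit  d=-]
6: R B5 -> L1 miss wb->B3  d=-]
7: R B2 -> L0 miss  d=-]
8: R B1 -> L1 miss  d=-]
9: R B5 -> L1 miss  d=-]
10: W B1 -> L1 miss  d=D]
11: W B5 -> L1 miss wb->B1  d=D]
12: W B0 -> L0 miss  d=D]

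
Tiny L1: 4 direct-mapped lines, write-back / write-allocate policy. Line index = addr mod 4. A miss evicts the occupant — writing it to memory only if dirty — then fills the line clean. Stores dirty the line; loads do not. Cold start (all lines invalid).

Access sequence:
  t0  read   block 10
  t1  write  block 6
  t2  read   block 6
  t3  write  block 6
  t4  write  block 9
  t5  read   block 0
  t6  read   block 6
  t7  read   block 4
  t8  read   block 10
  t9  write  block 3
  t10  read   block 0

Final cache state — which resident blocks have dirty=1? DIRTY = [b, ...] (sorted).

DIRTY = [3, 9]

0: R B10 -> L2 miss  d=-]
1: W B6 -> L2 miss  d=D]
2: R B6 -> L2 hit  d=D]
3: W B6 -> L2 hit  d=D]
4: W B9 -> L1 miss  d=D]
5: R B0 -> L0 miss  d=-]
6: R B6 -> L2 hit  d=D]
7: R B4 -> L0 miss  d=-]
8: R B10 -> L2 miss wb->B6  d=-]
9: W B3 -> L3 miss  d=D]
10: R B0 -> L0 miss  d=-]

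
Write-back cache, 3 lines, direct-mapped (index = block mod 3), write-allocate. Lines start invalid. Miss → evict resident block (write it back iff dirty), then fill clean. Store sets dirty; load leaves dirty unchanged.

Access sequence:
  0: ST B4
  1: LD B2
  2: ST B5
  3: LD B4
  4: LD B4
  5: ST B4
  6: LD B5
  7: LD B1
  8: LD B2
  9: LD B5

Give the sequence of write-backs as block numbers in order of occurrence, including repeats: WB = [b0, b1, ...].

WB = [4, 5]

0: W B4 -> L1 miss  d=D]
1: R B2 -> L2 miss  d=-]
2: W B5 -> L2 miss  d=D]
3: R B4 -> L1 hit  d=D]
4: R B4 -> L1 hit  d=D]
5: W B4 -> L1 hit  d=D]
6: R B5 -> L2 hit  d=D]
7: R B1 -> L1 miss wb->B4  d=-]
8: R B2 -> L2 miss wb->B5  d=-]
9: R B5 -> L2 miss  d=-]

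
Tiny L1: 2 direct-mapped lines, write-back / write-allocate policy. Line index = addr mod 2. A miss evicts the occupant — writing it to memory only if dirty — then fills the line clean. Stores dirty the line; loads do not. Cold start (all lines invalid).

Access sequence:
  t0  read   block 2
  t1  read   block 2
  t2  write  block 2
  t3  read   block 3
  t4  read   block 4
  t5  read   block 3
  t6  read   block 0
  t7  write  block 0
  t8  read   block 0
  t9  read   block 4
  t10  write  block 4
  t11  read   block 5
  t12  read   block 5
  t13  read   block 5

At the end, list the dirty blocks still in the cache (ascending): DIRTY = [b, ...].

0: R B2 → L0 miss [-]
1: R B2 → L0 hit [-]
2: W B2 → L0 hit [D]
3: R B3 → L1 miss [-]
4: R B4 → L0 miss wb→B2 [-]
5: R B3 → L1 hit [-]
6: R B0 → L0 miss [-]
7: W B0 → L0 hit [D]
8: R B0 → L0 hit [D]
9: R B4 → L0 miss wb→B0 [-]
10: W B4 → L0 hit [D]
11: R B5 → L1 miss [-]
12: R B5 → L1 hit [-]
13: R B5 → L1 hit [-]

DIRTY = [4]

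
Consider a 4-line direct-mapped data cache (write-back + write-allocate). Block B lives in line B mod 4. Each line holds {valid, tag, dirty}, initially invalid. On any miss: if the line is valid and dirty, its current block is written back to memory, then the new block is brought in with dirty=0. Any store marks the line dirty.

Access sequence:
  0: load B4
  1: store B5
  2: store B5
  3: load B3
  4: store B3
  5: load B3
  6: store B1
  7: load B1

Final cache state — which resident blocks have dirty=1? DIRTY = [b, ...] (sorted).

DIRTY = [1, 3]

  0 | R B4 → L0 miss [-]
  1 | W B5 → L1 miss [D]
  2 | W B5 → L1 hit [D]
  3 | R B3 → L3 miss [-]
  4 | W B3 → L3 hit [D]
  5 | R B3 → L3 hit [D]
  6 | W B1 → L1 miss wb→B5 [D]
  7 | R B1 → L1 hit [D]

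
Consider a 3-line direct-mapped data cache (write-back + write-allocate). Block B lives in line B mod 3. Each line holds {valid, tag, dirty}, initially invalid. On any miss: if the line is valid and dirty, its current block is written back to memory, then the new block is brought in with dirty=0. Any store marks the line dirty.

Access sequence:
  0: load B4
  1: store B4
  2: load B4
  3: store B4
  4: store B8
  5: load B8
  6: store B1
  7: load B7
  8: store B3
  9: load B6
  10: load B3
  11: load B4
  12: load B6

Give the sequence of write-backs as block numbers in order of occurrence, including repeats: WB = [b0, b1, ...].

  0 | R B4 → L1 miss [-]
  1 | W B4 → L1 hit [D]
  2 | R B4 → L1 hit [D]
  3 | W B4 → L1 hit [D]
  4 | W B8 → L2 miss [D]
  5 | R B8 → L2 hit [D]
  6 | W B1 → L1 miss wb→B4 [D]
  7 | R B7 → L1 miss wb→B1 [-]
  8 | W B3 → L0 miss [D]
  9 | R B6 → L0 miss wb→B3 [-]
  10 | R B3 → L0 miss [-]
  11 | R B4 → L1 miss [-]
  12 | R B6 → L0 miss [-]

WB = [4, 1, 3]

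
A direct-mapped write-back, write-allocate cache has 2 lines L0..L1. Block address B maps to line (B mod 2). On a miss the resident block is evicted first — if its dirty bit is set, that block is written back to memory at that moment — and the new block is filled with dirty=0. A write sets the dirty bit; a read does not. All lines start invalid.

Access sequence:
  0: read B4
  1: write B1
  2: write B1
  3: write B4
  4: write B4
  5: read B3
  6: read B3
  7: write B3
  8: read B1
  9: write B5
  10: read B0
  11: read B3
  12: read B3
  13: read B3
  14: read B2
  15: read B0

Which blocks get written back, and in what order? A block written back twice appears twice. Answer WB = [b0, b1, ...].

0: R B4 -> L0 miss  d=-]
1: W B1 -> L1 miss  d=D]
2: W B1 -> L1 hit  d=D]
3: W B4 -> L0 hit  d=D]
4: W B4 -> L0 hit  d=D]
5: R B3 -> L1 miss wb->B1  d=-]
6: R B3 -> L1 hit  d=-]
7: W B3 -> L1 hit  d=D]
8: R B1 -> L1 miss wb->B3  d=-]
9: W B5 -> L1 miss  d=D]
10: R B0 -> L0 miss wb->B4  d=-]
11: R B3 -> L1 miss wb->B5  d=-]
12: R B3 -> L1 hit  d=-]
13: R B3 -> L1 hit  d=-]
14: R B2 -> L0 miss  d=-]
15: R B0 -> L0 miss  d=-]

WB = [1, 3, 4, 5]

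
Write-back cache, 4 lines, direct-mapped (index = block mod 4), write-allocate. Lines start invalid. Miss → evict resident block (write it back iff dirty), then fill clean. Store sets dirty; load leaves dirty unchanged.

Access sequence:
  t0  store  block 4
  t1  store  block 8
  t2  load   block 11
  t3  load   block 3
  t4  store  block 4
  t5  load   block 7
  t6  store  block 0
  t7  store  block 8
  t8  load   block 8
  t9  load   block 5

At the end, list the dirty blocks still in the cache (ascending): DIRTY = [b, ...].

DIRTY = [8]

0: W B4 -> L0 miss  d=D]
1: W B8 -> L0 miss wb->B4  d=D]
2: R B11 -> L3 miss  d=-]
3: R B3 -> L3 miss  d=-]
4: W B4 -> L0 miss wb->B8  d=D]
5: R B7 -> L3 miss  d=-]
6: W B0 -> L0 miss wb->B4  d=D]
7: W B8 -> L0 miss wb->B0  d=D]
8: R B8 -> L0 hit  d=D]
9: R B5 -> L1 miss  d=-]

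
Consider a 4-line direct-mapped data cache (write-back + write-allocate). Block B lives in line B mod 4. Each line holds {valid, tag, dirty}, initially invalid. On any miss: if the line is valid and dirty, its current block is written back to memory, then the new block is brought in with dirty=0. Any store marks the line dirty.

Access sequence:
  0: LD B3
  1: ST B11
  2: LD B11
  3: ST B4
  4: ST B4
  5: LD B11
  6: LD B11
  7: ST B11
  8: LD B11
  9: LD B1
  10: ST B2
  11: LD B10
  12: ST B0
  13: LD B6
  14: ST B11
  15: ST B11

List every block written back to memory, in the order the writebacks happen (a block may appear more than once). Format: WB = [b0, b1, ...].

0: R B3 -> L3 miss  d=-]
1: W B11 -> L3 miss  d=D]
2: R B11 -> L3 hit  d=D]
3: W B4 -> L0 miss  d=D]
4: W B4 -> L0 hit  d=D]
5: R B11 -> L3 hit  d=D]
6: R B11 -> L3 hit  d=D]
7: W B11 -> L3 hit  d=D]
8: R B11 -> L3 hit  d=D]
9: R B1 -> L1 miss  d=-]
10: W B2 -> L2 miss  d=D]
11: R B10 -> L2 miss wb->B2  d=-]
12: W B0 -> L0 miss wb->B4  d=D]
13: R B6 -> L2 miss  d=-]
14: W B11 -> L3 hit  d=D]
15: W B11 -> L3 hit  d=D]

WB = [2, 4]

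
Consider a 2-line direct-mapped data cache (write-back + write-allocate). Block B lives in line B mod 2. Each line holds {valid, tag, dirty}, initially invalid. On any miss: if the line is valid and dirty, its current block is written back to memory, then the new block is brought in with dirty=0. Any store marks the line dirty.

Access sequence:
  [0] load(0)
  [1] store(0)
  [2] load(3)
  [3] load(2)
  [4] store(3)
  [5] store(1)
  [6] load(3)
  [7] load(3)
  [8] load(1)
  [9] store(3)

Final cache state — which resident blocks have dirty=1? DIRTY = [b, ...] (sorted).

  0 | R B0 → L0 miss [-]
  1 | W B0 → L0 hit [D]
  2 | R B3 → L1 miss [-]
  3 | R B2 → L0 miss wb→B0 [-]
  4 | W B3 → L1 hit [D]
  5 | W B1 → L1 miss wb→B3 [D]
  6 | R B3 → L1 miss wb→B1 [-]
  7 | R B3 → L1 hit [-]
  8 | R B1 → L1 miss [-]
  9 | W B3 → L1 miss [D]

DIRTY = [3]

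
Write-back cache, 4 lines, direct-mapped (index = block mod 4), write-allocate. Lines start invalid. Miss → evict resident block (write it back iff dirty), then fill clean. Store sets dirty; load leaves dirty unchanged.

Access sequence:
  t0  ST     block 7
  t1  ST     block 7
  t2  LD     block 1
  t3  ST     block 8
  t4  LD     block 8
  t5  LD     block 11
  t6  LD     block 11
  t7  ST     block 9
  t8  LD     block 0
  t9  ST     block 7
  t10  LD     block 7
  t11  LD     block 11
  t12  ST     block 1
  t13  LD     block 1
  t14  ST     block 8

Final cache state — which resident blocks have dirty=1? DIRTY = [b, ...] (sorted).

  0 | W B7 → L3 miss [D]
  1 | W B7 → L3 hit [D]
  2 | R B1 → L1 miss [-]
  3 | W B8 → L0 miss [D]
  4 | R B8 → L0 hit [D]
  5 | R B11 → L3 miss wb→B7 [-]
  6 | R B11 → L3 hit [-]
  7 | W B9 → L1 miss [D]
  8 | R B0 → L0 miss wb→B8 [-]
  9 | W B7 → L3 miss [D]
  10 | R B7 → L3 hit [D]
  11 | R B11 → L3 miss wb→B7 [-]
  12 | W B1 → L1 miss wb→B9 [D]
  13 | R B1 → L1 hit [D]
  14 | W B8 → L0 miss [D]

DIRTY = [1, 8]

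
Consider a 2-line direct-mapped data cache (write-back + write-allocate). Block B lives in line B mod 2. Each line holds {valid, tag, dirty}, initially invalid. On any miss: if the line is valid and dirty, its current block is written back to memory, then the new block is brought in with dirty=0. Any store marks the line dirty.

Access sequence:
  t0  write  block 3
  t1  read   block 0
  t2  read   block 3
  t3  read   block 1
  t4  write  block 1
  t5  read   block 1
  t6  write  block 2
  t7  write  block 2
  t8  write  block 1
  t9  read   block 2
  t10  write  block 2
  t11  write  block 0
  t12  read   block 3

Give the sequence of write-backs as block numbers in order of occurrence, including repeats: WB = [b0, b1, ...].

WB = [3, 2, 1]

0: W B3 → L1 miss [D]
1: R B0 → L0 miss [-]
2: R B3 → L1 hit [D]
3: R B1 → L1 miss wb→B3 [-]
4: W B1 → L1 hit [D]
5: R B1 → L1 hit [D]
6: W B2 → L0 miss [D]
7: W B2 → L0 hit [D]
8: W B1 → L1 hit [D]
9: R B2 → L0 hit [D]
10: W B2 → L0 hit [D]
11: W B0 → L0 miss wb→B2 [D]
12: R B3 → L1 miss wb→B1 [-]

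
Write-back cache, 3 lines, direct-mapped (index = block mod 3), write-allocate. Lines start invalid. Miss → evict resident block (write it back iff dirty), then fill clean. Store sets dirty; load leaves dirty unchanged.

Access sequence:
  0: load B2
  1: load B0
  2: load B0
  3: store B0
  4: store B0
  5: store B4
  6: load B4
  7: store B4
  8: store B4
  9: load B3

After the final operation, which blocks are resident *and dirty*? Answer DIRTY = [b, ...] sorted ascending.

DIRTY = [4]

0: R B2 -> L2 miss  d=-]
1: R B0 -> L0 miss  d=-]
2: R B0 -> L0 hit  d=-]
3: W B0 -> L0 hit  d=D]
4: W B0 -> L0 hit  d=D]
5: W B4 -> L1 miss  d=D]
6: R B4 -> L1 hit  d=D]
7: W B4 -> L1 hit  d=D]
8: W B4 -> L1 hit  d=D]
9: R B3 -> L0 miss wb->B0  d=-]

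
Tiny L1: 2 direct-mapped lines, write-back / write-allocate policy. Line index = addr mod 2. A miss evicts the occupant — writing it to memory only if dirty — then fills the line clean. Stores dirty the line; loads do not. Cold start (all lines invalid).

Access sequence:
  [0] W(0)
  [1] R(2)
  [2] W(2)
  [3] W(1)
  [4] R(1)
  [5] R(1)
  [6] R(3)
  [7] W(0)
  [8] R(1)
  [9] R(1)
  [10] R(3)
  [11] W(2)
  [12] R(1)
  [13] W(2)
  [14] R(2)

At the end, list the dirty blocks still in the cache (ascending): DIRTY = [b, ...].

DIRTY = [2]

0: W B0 -> L0 miss  d=D]
1: R B2 -> L0 miss wb->B0  d=-]
2: W B2 -> L0 hit  d=D]
3: W B1 -> L1 miss  d=D]
4: R B1 -> L1 hit  d=D]
5: R B1 -> L1 hit  d=D]
6: R B3 -> L1 miss wb->B1  d=-]
7: W B0 -> L0 miss wb->B2  d=D]
8: R B1 -> L1 miss  d=-]
9: R B1 -> L1 hit  d=-]
10: R B3 -> L1 miss  d=-]
11: W B2 -> L0 miss wb->B0  d=D]
12: R B1 -> L1 miss  d=-]
13: W B2 -> L0 hit  d=D]
14: R B2 -> L0 hit  d=D]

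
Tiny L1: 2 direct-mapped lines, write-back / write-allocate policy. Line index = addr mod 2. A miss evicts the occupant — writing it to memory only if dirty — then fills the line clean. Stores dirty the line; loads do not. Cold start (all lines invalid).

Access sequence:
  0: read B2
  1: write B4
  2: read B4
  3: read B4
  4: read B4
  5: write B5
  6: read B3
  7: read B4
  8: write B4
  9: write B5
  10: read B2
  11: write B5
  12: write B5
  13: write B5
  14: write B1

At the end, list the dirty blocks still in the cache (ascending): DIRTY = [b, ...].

0: R B2 -> L0 miss  d=-]
1: W B4 -> L0 miss  d=D]
2: R B4 -> L0 hit  d=D]
3: R B4 -> L0 hit  d=D]
4: R B4 -> L0 hit  d=D]
5: W B5 -> L1 miss  d=D]
6: R B3 -> L1 miss wb->B5  d=-]
7: R B4 -> L0 hit  d=D]
8: W B4 -> L0 hit  d=D]
9: W B5 -> L1 miss  d=D]
10: R B2 -> L0 miss wb->B4  d=-]
11: W B5 -> L1 hit  d=D]
12: W B5 -> L1 hit  d=D]
13: W B5 -> L1 hit  d=D]
14: W B1 -> L1 miss wb->B5  d=D]

DIRTY = [1]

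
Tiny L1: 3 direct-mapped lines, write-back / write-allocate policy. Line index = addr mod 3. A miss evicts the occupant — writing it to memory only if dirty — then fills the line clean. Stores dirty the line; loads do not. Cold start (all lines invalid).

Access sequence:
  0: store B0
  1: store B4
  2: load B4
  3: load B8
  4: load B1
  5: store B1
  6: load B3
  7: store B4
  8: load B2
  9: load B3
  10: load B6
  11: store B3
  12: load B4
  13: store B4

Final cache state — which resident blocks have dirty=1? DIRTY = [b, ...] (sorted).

DIRTY = [3, 4]

0: W B0 -> L0 miss  d=D]
1: W B4 -> L1 miss  d=D]
2: R B4 -> L1 hit  d=D]
3: R B8 -> L2 miss  d=-]
4: R B1 -> L1 miss wb->B4  d=-]
5: W B1 -> L1 hit  d=D]
6: R B3 -> L0 miss wb->B0  d=-]
7: W B4 -> L1 miss wb->B1  d=D]
8: R B2 -> L2 miss  d=-]
9: R B3 -> L0 hit  d=-]
10: R B6 -> L0 miss  d=-]
11: W B3 -> L0 miss  d=D]
12: R B4 -> L1 hit  d=D]
13: W B4 -> L1 hit  d=D]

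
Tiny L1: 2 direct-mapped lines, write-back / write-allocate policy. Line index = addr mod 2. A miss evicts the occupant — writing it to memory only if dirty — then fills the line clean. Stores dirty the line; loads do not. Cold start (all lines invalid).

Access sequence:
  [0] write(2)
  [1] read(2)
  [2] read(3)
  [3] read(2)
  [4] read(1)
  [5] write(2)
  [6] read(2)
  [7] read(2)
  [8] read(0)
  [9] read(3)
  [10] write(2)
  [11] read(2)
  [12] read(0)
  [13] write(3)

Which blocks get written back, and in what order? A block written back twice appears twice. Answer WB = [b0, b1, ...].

WB = [2, 2]

  0 | W B2 → L0 miss [D]
  1 | R B2 → L0 hit [D]
  2 | R B3 → L1 miss [-]
  3 | R B2 → L0 hit [D]
  4 | R B1 → L1 miss [-]
  5 | W B2 → L0 hit [D]
  6 | R B2 → L0 hit [D]
  7 | R B2 → L0 hit [D]
  8 | R B0 → L0 miss wb→B2 [-]
  9 | R B3 → L1 miss [-]
  10 | W B2 → L0 miss [D]
  11 | R B2 → L0 hit [D]
  12 | R B0 → L0 miss wb→B2 [-]
  13 | W B3 → L1 hit [D]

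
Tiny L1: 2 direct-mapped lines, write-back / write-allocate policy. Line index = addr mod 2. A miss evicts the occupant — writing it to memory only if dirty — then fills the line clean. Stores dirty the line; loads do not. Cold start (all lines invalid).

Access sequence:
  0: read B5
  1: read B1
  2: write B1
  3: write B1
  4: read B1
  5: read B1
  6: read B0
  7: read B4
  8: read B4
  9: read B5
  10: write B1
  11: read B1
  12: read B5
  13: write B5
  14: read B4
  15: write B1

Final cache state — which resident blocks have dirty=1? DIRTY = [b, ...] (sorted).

DIRTY = [1]

0: R B5 → L1 miss [-]
1: R B1 → L1 miss [-]
2: W B1 → L1 hit [D]
3: W B1 → L1 hit [D]
4: R B1 → L1 hit [D]
5: R B1 → L1 hit [D]
6: R B0 → L0 miss [-]
7: R B4 → L0 miss [-]
8: R B4 → L0 hit [-]
9: R B5 → L1 miss wb→B1 [-]
10: W B1 → L1 miss [D]
11: R B1 → L1 hit [D]
12: R B5 → L1 miss wb→B1 [-]
13: W B5 → L1 hit [D]
14: R B4 → L0 hit [-]
15: W B1 → L1 miss wb→B5 [D]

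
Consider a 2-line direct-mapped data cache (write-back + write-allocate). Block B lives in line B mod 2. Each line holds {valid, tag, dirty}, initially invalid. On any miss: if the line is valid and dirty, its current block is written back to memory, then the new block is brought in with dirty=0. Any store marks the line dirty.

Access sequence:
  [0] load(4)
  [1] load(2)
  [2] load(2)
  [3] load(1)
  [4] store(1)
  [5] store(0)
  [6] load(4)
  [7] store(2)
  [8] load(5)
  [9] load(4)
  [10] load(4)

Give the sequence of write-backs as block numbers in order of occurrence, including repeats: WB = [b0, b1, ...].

WB = [0, 1, 2]

  0 | R B4 → L0 miss [-]
  1 | R B2 → L0 miss [-]
  2 | R B2 → L0 hit [-]
  3 | R B1 → L1 miss [-]
  4 | W B1 → L1 hit [D]
  5 | W B0 → L0 miss [D]
  6 | R B4 → L0 miss wb→B0 [-]
  7 | W B2 → L0 miss [D]
  8 | R B5 → L1 miss wb→B1 [-]
  9 | R B4 → L0 miss wb→B2 [-]
  10 | R B4 → L0 hit [-]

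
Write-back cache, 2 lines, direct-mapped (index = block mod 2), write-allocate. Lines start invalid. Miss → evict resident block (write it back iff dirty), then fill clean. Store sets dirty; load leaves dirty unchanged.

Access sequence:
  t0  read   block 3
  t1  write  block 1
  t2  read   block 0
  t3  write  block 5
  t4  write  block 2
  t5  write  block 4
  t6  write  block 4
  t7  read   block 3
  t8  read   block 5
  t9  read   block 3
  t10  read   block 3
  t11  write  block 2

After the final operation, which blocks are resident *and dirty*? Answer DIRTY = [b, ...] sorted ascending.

  0 | R B3 → L1 miss [-]
  1 | W B1 → L1 miss [D]
  2 | R B0 → L0 miss [-]
  3 | W B5 → L1 miss wb→B1 [D]
  4 | W B2 → L0 miss [D]
  5 | W B4 → L0 miss wb→B2 [D]
  6 | W B4 → L0 hit [D]
  7 | R B3 → L1 miss wb→B5 [-]
  8 | R B5 → L1 miss [-]
  9 | R B3 → L1 miss [-]
  10 | R B3 → L1 hit [-]
  11 | W B2 → L0 miss wb→B4 [D]

DIRTY = [2]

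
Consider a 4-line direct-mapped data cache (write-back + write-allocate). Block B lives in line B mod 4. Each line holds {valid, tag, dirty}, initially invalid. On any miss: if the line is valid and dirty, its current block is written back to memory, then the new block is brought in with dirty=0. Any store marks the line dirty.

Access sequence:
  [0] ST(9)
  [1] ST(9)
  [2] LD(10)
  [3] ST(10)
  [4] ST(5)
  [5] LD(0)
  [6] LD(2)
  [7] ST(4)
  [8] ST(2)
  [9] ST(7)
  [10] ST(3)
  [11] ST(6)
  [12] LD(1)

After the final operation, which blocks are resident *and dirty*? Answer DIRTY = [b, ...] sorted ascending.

0: W B9 -> L1 miss  d=D]
1: W B9 -> L1 hit  d=D]
2: R B10 -> L2 miss  d=-]
3: W B10 -> L2 hit  d=D]
4: W B5 -> L1 miss wb->B9  d=D]
5: R B0 -> L0 miss  d=-]
6: R B2 -> L2 miss wb->B10  d=-]
7: W B4 -> L0 miss  d=D]
8: W B2 -> L2 hit  d=D]
9: W B7 -> L3 miss  d=D]
10: W B3 -> L3 miss wb->B7  d=D]
11: W B6 -> L2 miss wb->B2  d=D]
12: R B1 -> L1 miss wb->B5  d=-]

DIRTY = [3, 4, 6]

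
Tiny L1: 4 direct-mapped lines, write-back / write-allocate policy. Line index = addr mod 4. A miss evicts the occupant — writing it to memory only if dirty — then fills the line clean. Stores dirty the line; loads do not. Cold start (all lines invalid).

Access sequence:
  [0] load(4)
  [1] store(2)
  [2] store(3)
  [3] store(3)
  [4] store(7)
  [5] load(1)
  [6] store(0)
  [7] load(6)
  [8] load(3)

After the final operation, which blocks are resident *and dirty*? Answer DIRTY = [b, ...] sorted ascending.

0: R B4 -> L0 miss  d=-]
1: W B2 -> L2 miss  d=D]
2: W B3 -> L3 miss  d=D]
3: W B3 -> L3 hit  d=D]
4: W B7 -> L3 miss wb->B3  d=D]
5: R B1 -> L1 miss  d=-]
6: W B0 -> L0 miss  d=D]
7: R B6 -> L2 miss wb->B2  d=-]
8: R B3 -> L3 miss wb->B7  d=-]

DIRTY = [0]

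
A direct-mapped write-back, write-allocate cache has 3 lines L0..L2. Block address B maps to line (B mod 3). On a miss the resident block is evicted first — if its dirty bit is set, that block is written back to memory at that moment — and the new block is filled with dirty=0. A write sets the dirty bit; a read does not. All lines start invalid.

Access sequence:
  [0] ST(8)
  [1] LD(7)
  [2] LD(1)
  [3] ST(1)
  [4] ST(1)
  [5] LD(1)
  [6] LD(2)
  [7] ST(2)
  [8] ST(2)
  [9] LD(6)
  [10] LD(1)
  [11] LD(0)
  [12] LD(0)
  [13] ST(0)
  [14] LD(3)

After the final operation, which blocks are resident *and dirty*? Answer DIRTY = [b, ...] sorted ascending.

DIRTY = [1, 2]

0: W B8 -> L2 miss  d=D]
1: R B7 -> L1 miss  d=-]
2: R B1 -> L1 miss  d=-]
3: W B1 -> L1 hit  d=D]
4: W B1 -> L1 hit  d=D]
5: R B1 -> L1 hit  d=D]
6: R B2 -> L2 miss wb->B8  d=-]
7: W B2 -> L2 hit  d=D]
8: W B2 -> L2 hit  d=D]
9: R B6 -> L0 miss  d=-]
10: R B1 -> L1 hit  d=D]
11: R B0 -> L0 miss  d=-]
12: R B0 -> L0 hit  d=-]
13: W B0 -> L0 hit  d=D]
14: R B3 -> L0 miss wb->B0  d=-]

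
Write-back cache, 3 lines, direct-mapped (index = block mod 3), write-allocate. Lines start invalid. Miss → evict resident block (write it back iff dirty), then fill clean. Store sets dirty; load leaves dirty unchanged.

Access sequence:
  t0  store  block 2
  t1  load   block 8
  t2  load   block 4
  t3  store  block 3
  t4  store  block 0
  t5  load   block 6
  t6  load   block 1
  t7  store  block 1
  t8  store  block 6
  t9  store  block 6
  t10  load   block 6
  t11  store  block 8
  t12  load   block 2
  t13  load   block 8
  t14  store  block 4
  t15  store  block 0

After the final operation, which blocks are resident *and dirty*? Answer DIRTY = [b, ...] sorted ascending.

0: W B2 → L2 miss [D]
1: R B8 → L2 miss wb→B2 [-]
2: R B4 → L1 miss [-]
3: W B3 → L0 miss [D]
4: W B0 → L0 miss wb→B3 [D]
5: R B6 → L0 miss wb→B0 [-]
6: R B1 → L1 miss [-]
7: W B1 → L1 hit [D]
8: W B6 → L0 hit [D]
9: W B6 → L0 hit [D]
10: R B6 → L0 hit [D]
11: W B8 → L2 hit [D]
12: R B2 → L2 miss wb→B8 [-]
13: R B8 → L2 miss [-]
14: W B4 → L1 miss wb→B1 [D]
15: W B0 → L0 miss wb→B6 [D]

DIRTY = [0, 4]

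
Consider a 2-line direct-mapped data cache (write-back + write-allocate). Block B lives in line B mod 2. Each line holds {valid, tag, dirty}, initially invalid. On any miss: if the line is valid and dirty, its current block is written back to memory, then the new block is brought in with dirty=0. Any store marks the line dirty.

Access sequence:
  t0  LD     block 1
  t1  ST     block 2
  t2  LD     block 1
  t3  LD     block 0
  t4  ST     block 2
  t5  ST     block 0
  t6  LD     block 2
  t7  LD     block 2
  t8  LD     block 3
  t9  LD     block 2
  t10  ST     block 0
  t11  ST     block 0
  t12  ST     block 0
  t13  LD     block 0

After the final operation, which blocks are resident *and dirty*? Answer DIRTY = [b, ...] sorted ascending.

DIRTY = [0]

0: R B1 -> L1 miss  d=-]
1: W B2 -> L0 miss  d=D]
2: R B1 -> L1 hit  d=-]
3: R B0 -> L0 miss wb->B2  d=-]
4: W B2 -> L0 miss  d=D]
5: W B0 -> L0 miss wb->B2  d=D]
6: R B2 -> L0 miss wb->B0  d=-]
7: R B2 -> L0 hit  d=-]
8: R B3 -> L1 miss  d=-]
9: R B2 -> L0 hit  d=-]
10: W B0 -> L0 miss  d=D]
11: W B0 -> L0 hit  d=D]
12: W B0 -> L0 hit  d=D]
13: R B0 -> L0 hit  d=D]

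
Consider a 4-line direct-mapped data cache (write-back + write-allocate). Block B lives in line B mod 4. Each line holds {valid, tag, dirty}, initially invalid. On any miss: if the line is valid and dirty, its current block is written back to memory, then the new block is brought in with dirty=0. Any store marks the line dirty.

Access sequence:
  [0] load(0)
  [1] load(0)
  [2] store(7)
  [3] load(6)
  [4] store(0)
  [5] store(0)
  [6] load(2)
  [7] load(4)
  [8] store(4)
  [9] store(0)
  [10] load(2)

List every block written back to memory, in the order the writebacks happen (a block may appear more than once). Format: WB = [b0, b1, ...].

0: R B0 -> L0 miss  d=-]
1: R B0 -> L0 hit  d=-]
2: W B7 -> L3 miss  d=D]
3: R B6 -> L2 miss  d=-]
4: W B0 -> L0 hit  d=D]
5: W B0 -> L0 hit  d=D]
6: R B2 -> L2 miss  d=-]
7: R B4 -> L0 miss wb->B0  d=-]
8: W B4 -> L0 hit  d=D]
9: W B0 -> L0 miss wb->B4  d=D]
10: R B2 -> L2 hit  d=-]

WB = [0, 4]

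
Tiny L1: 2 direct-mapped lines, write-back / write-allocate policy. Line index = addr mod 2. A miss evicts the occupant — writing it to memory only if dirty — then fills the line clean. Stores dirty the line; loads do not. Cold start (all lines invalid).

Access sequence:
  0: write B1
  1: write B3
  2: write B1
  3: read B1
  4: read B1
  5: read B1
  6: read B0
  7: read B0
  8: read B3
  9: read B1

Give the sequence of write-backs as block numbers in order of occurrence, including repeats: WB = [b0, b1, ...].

0: W B1 -> L1 miss  d=D]
1: W B3 -> L1 miss wb->B1  d=D]
2: W B1 -> L1 miss wb->B3  d=D]
3: R B1 -> L1 hit  d=D]
4: R B1 -> L1 hit  d=D]
5: R B1 -> L1 hit  d=D]
6: R B0 -> L0 miss  d=-]
7: R B0 -> L0 hit  d=-]
8: R B3 -> L1 miss wb->B1  d=-]
9: R B1 -> L1 miss  d=-]

WB = [1, 3, 1]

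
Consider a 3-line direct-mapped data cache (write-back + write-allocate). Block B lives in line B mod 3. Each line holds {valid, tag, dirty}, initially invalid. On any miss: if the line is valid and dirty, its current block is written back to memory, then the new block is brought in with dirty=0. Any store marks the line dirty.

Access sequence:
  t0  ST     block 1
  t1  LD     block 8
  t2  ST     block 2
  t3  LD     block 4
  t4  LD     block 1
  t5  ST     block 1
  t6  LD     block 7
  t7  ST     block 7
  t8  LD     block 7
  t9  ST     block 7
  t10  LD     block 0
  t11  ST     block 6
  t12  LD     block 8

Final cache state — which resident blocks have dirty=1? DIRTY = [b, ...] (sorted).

DIRTY = [6, 7]

0: W B1 -> L1 miss  d=D]
1: R B8 -> L2 miss  d=-]
2: W B2 -> L2 miss  d=D]
3: R B4 -> L1 miss wb->B1  d=-]
4: R B1 -> L1 miss  d=-]
5: W B1 -> L1 hit  d=D]
6: R B7 -> L1 miss wb->B1  d=-]
7: W B7 -> L1 hit  d=D]
8: R B7 -> L1 hit  d=D]
9: W B7 -> L1 hit  d=D]
10: R B0 -> L0 miss  d=-]
11: W B6 -> L0 miss  d=D]
12: R B8 -> L2 miss wb->B2  d=-]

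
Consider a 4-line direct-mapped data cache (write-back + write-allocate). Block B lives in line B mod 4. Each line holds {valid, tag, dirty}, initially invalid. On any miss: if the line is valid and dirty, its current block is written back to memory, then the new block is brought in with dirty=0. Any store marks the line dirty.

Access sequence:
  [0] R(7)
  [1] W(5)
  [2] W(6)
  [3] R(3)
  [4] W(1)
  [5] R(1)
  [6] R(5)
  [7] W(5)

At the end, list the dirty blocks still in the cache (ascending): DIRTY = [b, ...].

DIRTY = [5, 6]

  0 | R B7 → L3 miss [-]
  1 | W B5 → L1 miss [D]
  2 | W B6 → L2 miss [D]
  3 | R B3 → L3 miss [-]
  4 | W B1 → L1 miss wb→B5 [D]
  5 | R B1 → L1 hit [D]
  6 | R B5 → L1 miss wb→B1 [-]
  7 | W B5 → L1 hit [D]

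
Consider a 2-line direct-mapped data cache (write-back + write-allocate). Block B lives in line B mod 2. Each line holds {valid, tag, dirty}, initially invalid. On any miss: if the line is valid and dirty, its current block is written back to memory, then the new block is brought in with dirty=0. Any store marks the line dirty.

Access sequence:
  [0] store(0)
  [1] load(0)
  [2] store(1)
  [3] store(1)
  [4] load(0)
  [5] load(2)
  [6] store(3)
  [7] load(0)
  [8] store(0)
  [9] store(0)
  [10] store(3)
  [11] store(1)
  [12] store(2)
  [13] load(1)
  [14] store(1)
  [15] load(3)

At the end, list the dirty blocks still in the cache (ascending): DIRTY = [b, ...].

  0 | W B0 → L0 miss [D]
  1 | R B0 → L0 hit [D]
  2 | W B1 → L1 miss [D]
  3 | W B1 → L1 hit [D]
  4 | R B0 → L0 hit [D]
  5 | R B2 → L0 miss wb→B0 [-]
  6 | W B3 → L1 miss wb→B1 [D]
  7 | R B0 → L0 miss [-]
  8 | W B0 → L0 hit [D]
  9 | W B0 → L0 hit [D]
  10 | W B3 → L1 hit [D]
  11 | W B1 → L1 miss wb→B3 [D]
  12 | W B2 → L0 miss wb→B0 [D]
  13 | R B1 → L1 hit [D]
  14 | W B1 → L1 hit [D]
  15 | R B3 → L1 miss wb→B1 [-]

DIRTY = [2]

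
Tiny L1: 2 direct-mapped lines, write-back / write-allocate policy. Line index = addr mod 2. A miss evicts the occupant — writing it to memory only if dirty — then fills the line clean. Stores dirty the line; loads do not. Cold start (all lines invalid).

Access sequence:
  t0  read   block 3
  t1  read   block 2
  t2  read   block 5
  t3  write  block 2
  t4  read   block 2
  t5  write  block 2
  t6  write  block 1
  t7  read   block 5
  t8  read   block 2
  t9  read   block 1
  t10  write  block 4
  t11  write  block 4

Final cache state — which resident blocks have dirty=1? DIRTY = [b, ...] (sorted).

DIRTY = [4]

0: R B3 -> L1 miss  d=-]
1: R B2 -> L0 miss  d=-]
2: R B5 -> L1 miss  d=-]
3: W B2 -> L0 hit  d=D]
4: R B2 -> L0 hit  d=D]
5: W B2 -> L0 hit  d=D]
6: W B1 -> L1 miss  d=D]
7: R B5 -> L1 miss wb->B1  d=-]
8: R B2 -> L0 hit  d=D]
9: R B1 -> L1 miss  d=-]
10: W B4 -> L0 miss wb->B2  d=D]
11: W B4 -> L0 hit  d=D]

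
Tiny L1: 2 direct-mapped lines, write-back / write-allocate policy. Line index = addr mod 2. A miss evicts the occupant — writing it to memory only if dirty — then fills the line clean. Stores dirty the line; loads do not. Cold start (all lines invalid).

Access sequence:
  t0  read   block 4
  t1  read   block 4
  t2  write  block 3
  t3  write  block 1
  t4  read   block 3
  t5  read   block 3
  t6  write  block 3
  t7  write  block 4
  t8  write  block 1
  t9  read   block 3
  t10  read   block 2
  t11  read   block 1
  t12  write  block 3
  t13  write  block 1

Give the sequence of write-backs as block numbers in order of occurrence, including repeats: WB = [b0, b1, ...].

WB = [3, 1, 3, 1, 4, 3]

0: R B4 -> L0 miss  d=-]
1: R B4 -> L0 hit  d=-]
2: W B3 -> L1 miss  d=D]
3: W B1 -> L1 miss wb->B3  d=D]
4: R B3 -> L1 miss wb->B1  d=-]
5: R B3 -> L1 hit  d=-]
6: W B3 -> L1 hit  d=D]
7: W B4 -> L0 hit  d=D]
8: W B1 -> L1 miss wb->B3  d=D]
9: R B3 -> L1 miss wb->B1  d=-]
10: R B2 -> L0 miss wb->B4  d=-]
11: R B1 -> L1 miss  d=-]
12: W B3 -> L1 miss  d=D]
13: W B1 -> L1 miss wb->B3  d=D]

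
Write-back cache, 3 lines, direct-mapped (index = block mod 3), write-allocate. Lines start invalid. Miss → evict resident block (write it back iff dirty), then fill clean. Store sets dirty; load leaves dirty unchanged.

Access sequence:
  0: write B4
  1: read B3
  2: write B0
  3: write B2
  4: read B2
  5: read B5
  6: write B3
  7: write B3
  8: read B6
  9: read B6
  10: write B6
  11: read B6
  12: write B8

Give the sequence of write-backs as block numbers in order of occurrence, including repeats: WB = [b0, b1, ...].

WB = [2, 0, 3]

0: W B4 → L1 miss [D]
1: R B3 → L0 miss [-]
2: W B0 → L0 miss [D]
3: W B2 → L2 miss [D]
4: R B2 → L2 hit [D]
5: R B5 → L2 miss wb→B2 [-]
6: W B3 → L0 miss wb→B0 [D]
7: W B3 → L0 hit [D]
8: R B6 → L0 miss wb→B3 [-]
9: R B6 → L0 hit [-]
10: W B6 → L0 hit [D]
11: R B6 → L0 hit [D]
12: W B8 → L2 miss [D]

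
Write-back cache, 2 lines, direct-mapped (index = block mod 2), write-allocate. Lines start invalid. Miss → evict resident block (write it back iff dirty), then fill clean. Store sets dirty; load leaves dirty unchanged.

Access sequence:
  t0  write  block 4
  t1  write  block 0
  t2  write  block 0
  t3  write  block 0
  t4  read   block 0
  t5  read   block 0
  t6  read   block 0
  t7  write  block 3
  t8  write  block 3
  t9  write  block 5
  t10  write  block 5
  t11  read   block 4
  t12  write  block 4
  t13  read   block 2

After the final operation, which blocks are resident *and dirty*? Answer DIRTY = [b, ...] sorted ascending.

0: W B4 -> L0 miss  d=D]
1: W B0 -> L0 miss wb->B4  d=D]
2: W B0 -> L0 hit  d=D]
3: W B0 -> L0 hit  d=D]
4: R B0 -> L0 hit  d=D]
5: R B0 -> L0 hit  d=D]
6: R B0 -> L0 hit  d=D]
7: W B3 -> L1 miss  d=D]
8: W B3 -> L1 hit  d=D]
9: W B5 -> L1 miss wb->B3  d=D]
10: W B5 -> L1 hit  d=D]
11: R B4 -> L0 miss wb->B0  d=-]
12: W B4 -> L0 hit  d=D]
13: R B2 -> L0 miss wb->B4  d=-]

DIRTY = [5]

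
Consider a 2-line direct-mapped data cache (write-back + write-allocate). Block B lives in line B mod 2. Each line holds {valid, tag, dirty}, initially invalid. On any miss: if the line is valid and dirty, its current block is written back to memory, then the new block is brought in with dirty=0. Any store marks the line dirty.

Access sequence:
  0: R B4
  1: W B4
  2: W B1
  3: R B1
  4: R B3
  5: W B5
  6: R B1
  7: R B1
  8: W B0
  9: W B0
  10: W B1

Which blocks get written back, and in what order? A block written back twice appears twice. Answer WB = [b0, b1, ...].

WB = [1, 5, 4]

  0 | R B4 → L0 miss [-]
  1 | W B4 → L0 hit [D]
  2 | W B1 → L1 miss [D]
  3 | R B1 → L1 hit [D]
  4 | R B3 → L1 miss wb→B1 [-]
  5 | W B5 → L1 miss [D]
  6 | R B1 → L1 miss wb→B5 [-]
  7 | R B1 → L1 hit [-]
  8 | W B0 → L0 miss wb→B4 [D]
  9 | W B0 → L0 hit [D]
  10 | W B1 → L1 hit [D]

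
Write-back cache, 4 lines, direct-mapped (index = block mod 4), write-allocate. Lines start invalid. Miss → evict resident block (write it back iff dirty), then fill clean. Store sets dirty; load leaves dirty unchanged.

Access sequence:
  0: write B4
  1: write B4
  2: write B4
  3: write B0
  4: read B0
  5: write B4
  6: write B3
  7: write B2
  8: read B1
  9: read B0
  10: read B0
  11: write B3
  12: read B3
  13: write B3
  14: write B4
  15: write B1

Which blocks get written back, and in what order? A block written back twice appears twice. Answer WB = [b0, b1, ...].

  0 | W B4 → L0 miss [D]
  1 | W B4 → L0 hit [D]
  2 | W B4 → L0 hit [D]
  3 | W B0 → L0 miss wb→B4 [D]
  4 | R B0 → L0 hit [D]
  5 | W B4 → L0 miss wb→B0 [D]
  6 | W B3 → L3 miss [D]
  7 | W B2 → L2 miss [D]
  8 | R B1 → L1 miss [-]
  9 | R B0 → L0 miss wb→B4 [-]
  10 | R B0 → L0 hit [-]
  11 | W B3 → L3 hit [D]
  12 | R B3 → L3 hit [D]
  13 | W B3 → L3 hit [D]
  14 | W B4 → L0 miss [D]
  15 | W B1 → L1 hit [D]

WB = [4, 0, 4]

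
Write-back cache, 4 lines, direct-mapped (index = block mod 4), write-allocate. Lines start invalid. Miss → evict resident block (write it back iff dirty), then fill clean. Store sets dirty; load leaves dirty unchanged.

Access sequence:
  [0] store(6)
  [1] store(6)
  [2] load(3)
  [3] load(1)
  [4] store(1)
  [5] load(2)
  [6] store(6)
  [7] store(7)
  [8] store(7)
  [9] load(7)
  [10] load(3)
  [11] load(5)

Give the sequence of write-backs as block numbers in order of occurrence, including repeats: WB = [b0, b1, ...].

WB = [6, 7, 1]

0: W B6 → L2 miss [D]
1: W B6 → L2 hit [D]
2: R B3 → L3 miss [-]
3: R B1 → L1 miss [-]
4: W B1 → L1 hit [D]
5: R B2 → L2 miss wb→B6 [-]
6: W B6 → L2 miss [D]
7: W B7 → L3 miss [D]
8: W B7 → L3 hit [D]
9: R B7 → L3 hit [D]
10: R B3 → L3 miss wb→B7 [-]
11: R B5 → L1 miss wb→B1 [-]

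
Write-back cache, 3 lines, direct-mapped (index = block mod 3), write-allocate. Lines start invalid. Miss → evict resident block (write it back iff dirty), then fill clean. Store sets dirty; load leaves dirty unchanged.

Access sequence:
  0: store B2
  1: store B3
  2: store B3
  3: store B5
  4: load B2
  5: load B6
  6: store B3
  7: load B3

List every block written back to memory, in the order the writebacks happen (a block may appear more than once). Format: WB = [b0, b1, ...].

0: W B2 → L2 miss [D]
1: W B3 → L0 miss [D]
2: W B3 → L0 hit [D]
3: W B5 → L2 miss wb→B2 [D]
4: R B2 → L2 miss wb→B5 [-]
5: R B6 → L0 miss wb→B3 [-]
6: W B3 → L0 miss [D]
7: R B3 → L0 hit [D]

WB = [2, 5, 3]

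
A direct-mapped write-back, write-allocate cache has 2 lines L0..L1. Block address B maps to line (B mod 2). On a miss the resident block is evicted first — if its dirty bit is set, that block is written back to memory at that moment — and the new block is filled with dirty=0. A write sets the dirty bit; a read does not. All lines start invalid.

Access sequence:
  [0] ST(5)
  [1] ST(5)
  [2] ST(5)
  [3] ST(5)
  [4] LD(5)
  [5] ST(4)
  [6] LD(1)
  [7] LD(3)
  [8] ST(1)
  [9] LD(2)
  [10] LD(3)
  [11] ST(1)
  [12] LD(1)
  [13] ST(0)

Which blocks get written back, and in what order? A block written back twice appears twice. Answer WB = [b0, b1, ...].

0: W B5 → L1 miss [D]
1: W B5 → L1 hit [D]
2: W B5 → L1 hit [D]
3: W B5 → L1 hit [D]
4: R B5 → L1 hit [D]
5: W B4 → L0 miss [D]
6: R B1 → L1 miss wb→B5 [-]
7: R B3 → L1 miss [-]
8: W B1 → L1 miss [D]
9: R B2 → L0 miss wb→B4 [-]
10: R B3 → L1 miss wb→B1 [-]
11: W B1 → L1 miss [D]
12: R B1 → L1 hit [D]
13: W B0 → L0 miss [D]

WB = [5, 4, 1]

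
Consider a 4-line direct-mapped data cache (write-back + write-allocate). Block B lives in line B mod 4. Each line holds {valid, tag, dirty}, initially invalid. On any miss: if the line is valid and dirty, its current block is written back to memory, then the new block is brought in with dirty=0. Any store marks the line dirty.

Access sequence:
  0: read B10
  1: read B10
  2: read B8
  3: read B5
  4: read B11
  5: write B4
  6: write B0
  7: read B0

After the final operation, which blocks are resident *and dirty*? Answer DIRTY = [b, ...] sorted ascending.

  0 | R B10 → L2 miss [-]
  1 | R B10 → L2 hit [-]
  2 | R B8 → L0 miss [-]
  3 | R B5 → L1 miss [-]
  4 | R B11 → L3 miss [-]
  5 | W B4 → L0 miss [D]
  6 | W B0 → L0 miss wb→B4 [D]
  7 | R B0 → L0 hit [D]

DIRTY = [0]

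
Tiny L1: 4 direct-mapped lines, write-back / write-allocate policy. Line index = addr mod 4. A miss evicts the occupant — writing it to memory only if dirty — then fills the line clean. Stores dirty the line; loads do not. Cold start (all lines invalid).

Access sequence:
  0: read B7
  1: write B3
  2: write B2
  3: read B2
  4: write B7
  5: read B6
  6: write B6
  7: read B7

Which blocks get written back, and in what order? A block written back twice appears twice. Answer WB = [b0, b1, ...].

WB = [3, 2]

  0 | R B7 → L3 miss [-]
  1 | W B3 → L3 miss [D]
  2 | W B2 → L2 miss [D]
  3 | R B2 → L2 hit [D]
  4 | W B7 → L3 miss wb→B3 [D]
  5 | R B6 → L2 miss wb→B2 [-]
  6 | W B6 → L2 hit [D]
  7 | R B7 → L3 hit [D]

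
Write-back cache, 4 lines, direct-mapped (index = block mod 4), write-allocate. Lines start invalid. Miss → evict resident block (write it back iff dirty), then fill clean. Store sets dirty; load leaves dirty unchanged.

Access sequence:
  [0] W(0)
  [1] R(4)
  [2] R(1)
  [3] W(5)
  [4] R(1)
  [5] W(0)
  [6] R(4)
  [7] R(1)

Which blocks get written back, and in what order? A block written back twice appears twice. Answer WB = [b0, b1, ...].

  0 | W B0 → L0 miss [D]
  1 | R B4 → L0 miss wb→B0 [-]
  2 | R B1 → L1 miss [-]
  3 | W B5 → L1 miss [D]
  4 | R B1 → L1 miss wb→B5 [-]
  5 | W B0 → L0 miss [D]
  6 | R B4 → L0 miss wb→B0 [-]
  7 | R B1 → L1 hit [-]

WB = [0, 5, 0]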